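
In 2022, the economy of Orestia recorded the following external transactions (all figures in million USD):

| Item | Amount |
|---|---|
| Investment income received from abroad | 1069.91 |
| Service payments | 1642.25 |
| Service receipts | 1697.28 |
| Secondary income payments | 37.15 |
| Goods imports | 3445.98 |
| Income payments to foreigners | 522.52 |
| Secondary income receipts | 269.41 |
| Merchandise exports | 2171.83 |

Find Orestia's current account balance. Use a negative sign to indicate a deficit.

-439.47

Goods balance = 2171.83 - 3445.98 = -1274.15
Services balance = 1697.28 - 1642.25 = 55.03
Trade balance (goods + services) = -1274.15 + 55.03 = -1219.12
Net primary income = 1069.91 - 522.52 = 547.39
Net secondary income = 269.41 - 37.15 = 232.26
Current account = -1219.12 + 547.39 + 232.26 = -439.47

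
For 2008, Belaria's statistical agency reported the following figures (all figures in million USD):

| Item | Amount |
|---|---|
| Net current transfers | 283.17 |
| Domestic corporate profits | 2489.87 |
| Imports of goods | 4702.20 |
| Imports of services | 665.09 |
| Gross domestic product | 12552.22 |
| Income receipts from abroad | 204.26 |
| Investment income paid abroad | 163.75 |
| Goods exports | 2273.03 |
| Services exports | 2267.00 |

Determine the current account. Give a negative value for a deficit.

Goods balance = 2273.03 - 4702.20 = -2429.17
Services balance = 2267.00 - 665.09 = 1601.91
Trade balance (goods + services) = -2429.17 + 1601.91 = -827.26
Net primary income = 204.26 - 163.75 = 40.51
Net secondary income = 283.17
Current account = -827.26 + 40.51 + 283.17 = -503.58

-503.58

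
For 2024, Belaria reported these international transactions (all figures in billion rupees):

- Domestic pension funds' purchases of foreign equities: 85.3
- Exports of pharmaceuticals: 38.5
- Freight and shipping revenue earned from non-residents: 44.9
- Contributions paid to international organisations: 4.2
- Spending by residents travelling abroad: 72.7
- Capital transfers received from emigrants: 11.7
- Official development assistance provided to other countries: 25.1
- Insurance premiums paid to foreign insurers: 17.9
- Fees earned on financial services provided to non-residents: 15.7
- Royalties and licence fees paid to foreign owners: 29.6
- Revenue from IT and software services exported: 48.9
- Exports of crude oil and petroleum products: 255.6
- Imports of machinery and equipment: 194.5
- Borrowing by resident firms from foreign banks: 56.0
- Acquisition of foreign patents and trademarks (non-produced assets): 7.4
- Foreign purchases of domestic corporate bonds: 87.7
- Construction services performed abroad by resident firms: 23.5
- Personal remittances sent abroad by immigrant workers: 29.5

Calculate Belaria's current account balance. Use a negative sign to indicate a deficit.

53.6

Goods: 38.5 - 194.5 + 255.6 = 99.6
Services: 23.5 - 17.9 + 15.7 - 29.6 + 44.9 - 72.7 + 48.9 = 12.8
Secondary income: -29.5 - 4.2 - 25.1 = -58.8
Current account = 99.6 + 12.8 + (-58.8) = 53.6
(Excluded from the current account — financial account: domestic pension funds' purchases of foreign equities 85.3, borrowing by resident firms from foreign banks 56.0, foreign purchases of domestic corporate bonds 87.7; capital account: capital transfers received from emigrants 11.7, acquisition of foreign patents and trademarks (non-produced assets) 7.4.)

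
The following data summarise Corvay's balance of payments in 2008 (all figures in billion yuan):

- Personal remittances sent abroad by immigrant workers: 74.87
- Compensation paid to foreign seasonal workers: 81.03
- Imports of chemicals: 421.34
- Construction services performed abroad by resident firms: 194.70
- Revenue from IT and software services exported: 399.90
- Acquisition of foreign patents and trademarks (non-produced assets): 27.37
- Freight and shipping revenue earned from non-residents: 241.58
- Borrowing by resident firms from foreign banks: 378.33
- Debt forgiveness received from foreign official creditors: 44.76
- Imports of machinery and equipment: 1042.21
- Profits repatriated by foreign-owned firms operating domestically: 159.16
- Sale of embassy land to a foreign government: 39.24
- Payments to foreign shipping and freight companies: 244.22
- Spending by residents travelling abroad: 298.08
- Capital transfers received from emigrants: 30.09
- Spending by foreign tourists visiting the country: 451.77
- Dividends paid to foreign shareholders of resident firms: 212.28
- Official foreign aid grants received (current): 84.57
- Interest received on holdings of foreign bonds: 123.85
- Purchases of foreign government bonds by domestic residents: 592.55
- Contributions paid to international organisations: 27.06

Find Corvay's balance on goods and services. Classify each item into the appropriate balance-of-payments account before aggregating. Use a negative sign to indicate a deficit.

Goods: -1042.21 - 421.34 = -1463.55
Services: 399.90 - 244.22 + 451.77 + 241.58 - 298.08 + 194.70 = 745.65
Trade balance = -1463.55 + 745.65 = -717.90
(Excluded from the trade balance — secondary income: personal remittances sent abroad by immigrant workers 74.87, official foreign aid grants received (current) 84.57, contributions paid to international organisations 27.06; primary income: compensation paid to foreign seasonal workers 81.03, profits repatriated by foreign-owned firms operating domestically 159.16, dividends paid to foreign shareholders of resident firms 212.28, interest received on holdings of foreign bonds 123.85; capital account: acquisition of foreign patents and trademarks (non-produced assets) 27.37, debt forgiveness received from foreign official creditors 44.76, sale of embassy land to a foreign government 39.24, capital transfers received from emigrants 30.09; financial account: borrowing by resident firms from foreign banks 378.33, purchases of foreign government bonds by domestic residents 592.55.)

-717.90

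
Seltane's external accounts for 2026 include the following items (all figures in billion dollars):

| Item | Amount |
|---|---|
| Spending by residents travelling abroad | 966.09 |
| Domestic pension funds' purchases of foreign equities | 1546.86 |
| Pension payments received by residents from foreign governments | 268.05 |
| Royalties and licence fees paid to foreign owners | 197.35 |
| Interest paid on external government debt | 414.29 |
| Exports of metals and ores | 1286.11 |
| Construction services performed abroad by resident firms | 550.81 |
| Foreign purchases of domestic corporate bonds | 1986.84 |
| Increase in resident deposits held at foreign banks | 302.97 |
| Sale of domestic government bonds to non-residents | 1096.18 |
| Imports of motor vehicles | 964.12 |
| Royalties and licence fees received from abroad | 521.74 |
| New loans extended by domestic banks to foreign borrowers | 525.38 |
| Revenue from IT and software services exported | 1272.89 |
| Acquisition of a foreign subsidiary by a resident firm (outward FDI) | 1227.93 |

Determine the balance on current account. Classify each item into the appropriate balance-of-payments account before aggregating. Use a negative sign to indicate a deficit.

1357.75

Goods: -964.12 + 1286.11 = 321.99
Services: -197.35 + 550.81 - 966.09 + 521.74 + 1272.89 = 1182.00
Primary income: -414.29
Secondary income: 268.05
Current account = 321.99 + 1182.00 + (-414.29) + 268.05 = 1357.75
(Excluded from the current account — financial account: domestic pension funds' purchases of foreign equities 1546.86, foreign purchases of domestic corporate bonds 1986.84, increase in resident deposits held at foreign banks 302.97, sale of domestic government bonds to non-residents 1096.18, new loans extended by domestic banks to foreign borrowers 525.38, acquisition of a foreign subsidiary by a resident firm (outward FDI) 1227.93.)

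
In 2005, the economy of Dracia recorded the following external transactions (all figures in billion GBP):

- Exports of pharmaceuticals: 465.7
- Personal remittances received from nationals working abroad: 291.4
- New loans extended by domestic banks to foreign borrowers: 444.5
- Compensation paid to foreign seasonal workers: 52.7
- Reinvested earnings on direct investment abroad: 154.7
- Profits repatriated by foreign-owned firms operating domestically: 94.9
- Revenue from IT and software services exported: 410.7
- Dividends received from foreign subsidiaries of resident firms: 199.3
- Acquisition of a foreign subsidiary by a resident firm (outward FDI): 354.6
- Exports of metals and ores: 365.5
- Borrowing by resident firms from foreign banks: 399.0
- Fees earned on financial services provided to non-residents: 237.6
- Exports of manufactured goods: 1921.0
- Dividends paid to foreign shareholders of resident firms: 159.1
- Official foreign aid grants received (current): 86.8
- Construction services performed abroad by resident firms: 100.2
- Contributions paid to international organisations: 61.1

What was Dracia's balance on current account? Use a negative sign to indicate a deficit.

3865.1

Goods: 1921.0 + 365.5 + 465.7 = 2752.2
Services: 237.6 + 410.7 + 100.2 = 748.5
Primary income: 199.3 + 154.7 - 52.7 - 159.1 - 94.9 = 47.3
Secondary income: 86.8 + 291.4 - 61.1 = 317.1
Current account = 2752.2 + 748.5 + 47.3 + 317.1 = 3865.1
(Excluded from the current account — financial account: new loans extended by domestic banks to foreign borrowers 444.5, acquisition of a foreign subsidiary by a resident firm (outward FDI) 354.6, borrowing by resident firms from foreign banks 399.0.)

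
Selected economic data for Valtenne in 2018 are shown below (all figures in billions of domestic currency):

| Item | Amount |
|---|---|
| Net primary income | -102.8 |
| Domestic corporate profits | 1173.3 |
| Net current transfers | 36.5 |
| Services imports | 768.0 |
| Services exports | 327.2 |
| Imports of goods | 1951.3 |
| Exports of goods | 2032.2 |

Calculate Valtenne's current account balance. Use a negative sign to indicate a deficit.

-426.2

Goods balance = 2032.2 - 1951.3 = 80.9
Services balance = 327.2 - 768.0 = -440.8
Trade balance (goods + services) = 80.9 + (-440.8) = -359.9
Net primary income = -102.8
Net secondary income = 36.5
Current account = -359.9 + (-102.8) + 36.5 = -426.2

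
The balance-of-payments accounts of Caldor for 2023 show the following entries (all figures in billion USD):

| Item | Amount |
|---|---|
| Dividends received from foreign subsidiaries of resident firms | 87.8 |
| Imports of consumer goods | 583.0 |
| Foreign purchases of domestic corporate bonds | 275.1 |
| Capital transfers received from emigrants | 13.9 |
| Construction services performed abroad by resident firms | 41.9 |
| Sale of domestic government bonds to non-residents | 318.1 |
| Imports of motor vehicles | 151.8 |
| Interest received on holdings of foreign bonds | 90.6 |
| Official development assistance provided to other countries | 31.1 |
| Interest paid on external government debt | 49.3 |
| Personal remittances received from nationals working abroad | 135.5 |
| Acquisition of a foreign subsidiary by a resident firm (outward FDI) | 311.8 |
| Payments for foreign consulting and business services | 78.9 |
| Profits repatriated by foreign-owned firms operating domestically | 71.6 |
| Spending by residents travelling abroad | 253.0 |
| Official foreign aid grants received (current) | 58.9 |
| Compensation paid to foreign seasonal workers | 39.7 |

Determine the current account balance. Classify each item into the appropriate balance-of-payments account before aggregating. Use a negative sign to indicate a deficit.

-843.7

Goods: -151.8 - 583.0 = -734.8
Services: -78.9 - 253.0 + 41.9 = -290.0
Primary income: 87.8 - 39.7 + 90.6 - 49.3 - 71.6 = 17.8
Secondary income: 58.9 + 135.5 - 31.1 = 163.3
Current account = (-734.8) + (-290.0) + 17.8 + 163.3 = -843.7
(Excluded from the current account — financial account: foreign purchases of domestic corporate bonds 275.1, sale of domestic government bonds to non-residents 318.1, acquisition of a foreign subsidiary by a resident firm (outward FDI) 311.8; capital account: capital transfers received from emigrants 13.9.)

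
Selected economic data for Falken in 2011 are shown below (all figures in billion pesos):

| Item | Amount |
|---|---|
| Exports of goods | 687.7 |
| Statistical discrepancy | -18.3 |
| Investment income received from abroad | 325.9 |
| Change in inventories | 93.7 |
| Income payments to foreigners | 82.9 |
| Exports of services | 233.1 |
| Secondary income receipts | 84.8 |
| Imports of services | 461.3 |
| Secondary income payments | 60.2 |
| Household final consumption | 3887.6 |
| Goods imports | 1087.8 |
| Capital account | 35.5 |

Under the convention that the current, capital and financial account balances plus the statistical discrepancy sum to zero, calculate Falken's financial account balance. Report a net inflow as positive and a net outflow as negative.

Goods balance = 687.7 - 1087.8 = -400.1
Services balance = 233.1 - 461.3 = -228.2
Trade balance (goods + services) = -400.1 + (-228.2) = -628.3
Net primary income = 325.9 - 82.9 = 243.0
Net secondary income = 84.8 - 60.2 = 24.6
Current account = -628.3 + 243.0 + 24.6 = -360.7
Financial account = -(-360.7 + 35.5 + (-18.3)) = 343.5

343.5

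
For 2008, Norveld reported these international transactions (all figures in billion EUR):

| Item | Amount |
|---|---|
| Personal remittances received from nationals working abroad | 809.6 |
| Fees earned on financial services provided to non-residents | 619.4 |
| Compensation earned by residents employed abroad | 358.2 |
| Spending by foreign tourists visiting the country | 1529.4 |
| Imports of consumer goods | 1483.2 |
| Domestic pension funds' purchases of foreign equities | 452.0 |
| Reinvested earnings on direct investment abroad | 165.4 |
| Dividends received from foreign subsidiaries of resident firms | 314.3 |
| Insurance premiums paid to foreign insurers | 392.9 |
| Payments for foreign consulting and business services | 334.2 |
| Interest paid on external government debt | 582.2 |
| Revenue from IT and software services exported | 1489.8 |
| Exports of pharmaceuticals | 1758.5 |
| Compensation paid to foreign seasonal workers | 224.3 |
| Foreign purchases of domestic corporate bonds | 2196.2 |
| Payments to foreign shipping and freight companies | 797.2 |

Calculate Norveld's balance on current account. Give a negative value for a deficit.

3230.6

Goods: 1758.5 - 1483.2 = 275.3
Services: 1529.4 - 334.2 + 619.4 - 392.9 - 797.2 + 1489.8 = 2114.3
Primary income: 165.4 - 224.3 + 358.2 + 314.3 - 582.2 = 31.4
Secondary income: 809.6
Current account = 275.3 + 2114.3 + 31.4 + 809.6 = 3230.6
(Excluded from the current account — financial account: domestic pension funds' purchases of foreign equities 452.0, foreign purchases of domestic corporate bonds 2196.2.)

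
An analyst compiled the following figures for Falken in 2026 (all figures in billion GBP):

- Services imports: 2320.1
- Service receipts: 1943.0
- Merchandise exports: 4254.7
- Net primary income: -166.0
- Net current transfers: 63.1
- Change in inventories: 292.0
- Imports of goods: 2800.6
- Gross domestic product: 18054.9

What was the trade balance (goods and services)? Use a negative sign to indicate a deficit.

Goods balance = 4254.7 - 2800.6 = 1454.1
Services balance = 1943.0 - 2320.1 = -377.1
Trade balance (goods + services) = 1454.1 + (-377.1) = 1077.0

1077.0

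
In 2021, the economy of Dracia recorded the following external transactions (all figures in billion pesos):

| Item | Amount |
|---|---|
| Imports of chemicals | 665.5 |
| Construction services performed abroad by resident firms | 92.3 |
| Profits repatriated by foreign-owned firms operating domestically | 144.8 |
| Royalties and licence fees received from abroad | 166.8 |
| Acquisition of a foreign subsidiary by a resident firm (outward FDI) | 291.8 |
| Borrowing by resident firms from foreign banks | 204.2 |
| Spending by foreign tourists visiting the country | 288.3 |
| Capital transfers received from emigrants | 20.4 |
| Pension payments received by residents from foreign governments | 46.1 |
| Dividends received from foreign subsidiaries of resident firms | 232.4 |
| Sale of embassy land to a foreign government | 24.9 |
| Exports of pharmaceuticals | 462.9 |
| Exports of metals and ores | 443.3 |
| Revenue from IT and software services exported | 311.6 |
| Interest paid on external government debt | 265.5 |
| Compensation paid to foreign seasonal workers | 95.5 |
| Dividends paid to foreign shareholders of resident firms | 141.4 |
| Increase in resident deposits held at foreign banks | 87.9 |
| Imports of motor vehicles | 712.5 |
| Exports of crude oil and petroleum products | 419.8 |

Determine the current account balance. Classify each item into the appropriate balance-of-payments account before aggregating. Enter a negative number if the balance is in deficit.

Goods: 419.8 + 462.9 - 665.5 + 443.3 - 712.5 = -52.0
Services: 311.6 + 92.3 + 166.8 + 288.3 = 859.0
Primary income: -265.5 + 232.4 - 141.4 - 95.5 - 144.8 = -414.8
Secondary income: 46.1
Current account = (-52.0) + 859.0 + (-414.8) + 46.1 = 438.3
(Excluded from the current account — financial account: acquisition of a foreign subsidiary by a resident firm (outward FDI) 291.8, borrowing by resident firms from foreign banks 204.2, increase in resident deposits held at foreign banks 87.9; capital account: capital transfers received from emigrants 20.4, sale of embassy land to a foreign government 24.9.)

438.3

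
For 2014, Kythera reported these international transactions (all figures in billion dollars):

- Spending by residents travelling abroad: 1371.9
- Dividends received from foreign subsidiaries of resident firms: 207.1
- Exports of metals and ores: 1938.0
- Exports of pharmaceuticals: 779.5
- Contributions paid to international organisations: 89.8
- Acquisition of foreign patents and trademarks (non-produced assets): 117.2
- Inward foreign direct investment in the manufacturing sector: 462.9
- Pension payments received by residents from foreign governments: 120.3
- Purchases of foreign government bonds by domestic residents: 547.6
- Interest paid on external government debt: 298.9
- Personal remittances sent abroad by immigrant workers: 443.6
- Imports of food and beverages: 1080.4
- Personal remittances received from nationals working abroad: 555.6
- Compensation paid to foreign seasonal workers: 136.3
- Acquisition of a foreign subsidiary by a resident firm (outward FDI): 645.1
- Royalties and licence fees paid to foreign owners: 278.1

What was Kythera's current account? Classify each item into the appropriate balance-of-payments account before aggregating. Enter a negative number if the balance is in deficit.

Goods: 779.5 + 1938.0 - 1080.4 = 1637.1
Services: -1371.9 - 278.1 = -1650.0
Primary income: -298.9 - 136.3 + 207.1 = -228.1
Secondary income: -443.6 - 89.8 + 555.6 + 120.3 = 142.5
Current account = 1637.1 + (-1650.0) + (-228.1) + 142.5 = -98.5
(Excluded from the current account — capital account: acquisition of foreign patents and trademarks (non-produced assets) 117.2; financial account: inward foreign direct investment in the manufacturing sector 462.9, purchases of foreign government bonds by domestic residents 547.6, acquisition of a foreign subsidiary by a resident firm (outward FDI) 645.1.)

-98.5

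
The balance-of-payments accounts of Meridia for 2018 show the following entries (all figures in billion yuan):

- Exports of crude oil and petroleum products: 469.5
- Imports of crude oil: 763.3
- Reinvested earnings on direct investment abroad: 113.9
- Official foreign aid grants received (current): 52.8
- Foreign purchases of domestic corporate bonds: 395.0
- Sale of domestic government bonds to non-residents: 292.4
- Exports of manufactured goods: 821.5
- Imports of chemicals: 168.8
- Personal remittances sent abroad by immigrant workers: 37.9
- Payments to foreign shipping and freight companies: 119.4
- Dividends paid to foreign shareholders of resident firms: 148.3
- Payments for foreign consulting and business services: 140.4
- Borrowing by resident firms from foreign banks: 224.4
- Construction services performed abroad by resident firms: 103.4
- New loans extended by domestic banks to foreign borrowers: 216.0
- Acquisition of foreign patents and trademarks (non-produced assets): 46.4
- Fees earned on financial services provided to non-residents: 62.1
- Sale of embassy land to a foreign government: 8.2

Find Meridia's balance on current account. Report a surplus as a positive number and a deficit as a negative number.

245.1

Goods: 469.5 - 168.8 + 821.5 - 763.3 = 358.9
Services: -119.4 - 140.4 + 62.1 + 103.4 = -94.3
Primary income: 113.9 - 148.3 = -34.4
Secondary income: -37.9 + 52.8 = 14.9
Current account = 358.9 + (-94.3) + (-34.4) + 14.9 = 245.1
(Excluded from the current account — financial account: foreign purchases of domestic corporate bonds 395.0, sale of domestic government bonds to non-residents 292.4, borrowing by resident firms from foreign banks 224.4, new loans extended by domestic banks to foreign borrowers 216.0; capital account: acquisition of foreign patents and trademarks (non-produced assets) 46.4, sale of embassy land to a foreign government 8.2.)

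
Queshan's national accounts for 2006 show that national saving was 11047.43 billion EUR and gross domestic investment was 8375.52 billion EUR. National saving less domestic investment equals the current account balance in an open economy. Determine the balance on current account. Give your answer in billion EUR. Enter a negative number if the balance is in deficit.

CA = S - I = 11047.43 - 8375.52 = 2671.91

2671.91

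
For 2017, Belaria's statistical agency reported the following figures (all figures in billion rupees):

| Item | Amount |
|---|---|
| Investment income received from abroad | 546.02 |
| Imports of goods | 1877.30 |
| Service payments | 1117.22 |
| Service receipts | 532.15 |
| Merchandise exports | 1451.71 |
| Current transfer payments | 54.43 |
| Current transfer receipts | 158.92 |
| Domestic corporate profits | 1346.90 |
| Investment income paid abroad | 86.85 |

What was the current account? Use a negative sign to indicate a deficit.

Goods balance = 1451.71 - 1877.30 = -425.59
Services balance = 532.15 - 1117.22 = -585.07
Trade balance (goods + services) = -425.59 + (-585.07) = -1010.66
Net primary income = 546.02 - 86.85 = 459.17
Net secondary income = 158.92 - 54.43 = 104.49
Current account = -1010.66 + 459.17 + 104.49 = -447.00

-447.00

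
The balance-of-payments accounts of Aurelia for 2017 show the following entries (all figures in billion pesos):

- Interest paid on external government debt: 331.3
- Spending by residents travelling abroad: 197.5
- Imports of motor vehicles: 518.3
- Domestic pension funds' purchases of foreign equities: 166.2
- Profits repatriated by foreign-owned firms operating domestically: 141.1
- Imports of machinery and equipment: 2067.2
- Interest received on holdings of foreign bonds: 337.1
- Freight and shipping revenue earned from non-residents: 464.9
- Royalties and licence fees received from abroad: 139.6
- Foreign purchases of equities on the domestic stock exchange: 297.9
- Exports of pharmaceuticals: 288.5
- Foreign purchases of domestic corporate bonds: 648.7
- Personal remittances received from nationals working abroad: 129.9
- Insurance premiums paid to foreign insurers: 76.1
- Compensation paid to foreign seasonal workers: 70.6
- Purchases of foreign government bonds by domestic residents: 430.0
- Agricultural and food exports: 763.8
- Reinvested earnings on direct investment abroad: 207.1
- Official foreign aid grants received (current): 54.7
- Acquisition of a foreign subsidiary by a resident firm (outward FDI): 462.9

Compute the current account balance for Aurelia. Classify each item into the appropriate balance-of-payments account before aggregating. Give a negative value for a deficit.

-1016.5

Goods: -2067.2 - 518.3 + 763.8 + 288.5 = -1533.2
Services: -197.5 - 76.1 + 139.6 + 464.9 = 330.9
Primary income: -331.3 - 141.1 + 337.1 - 70.6 + 207.1 = 1.2
Secondary income: 129.9 + 54.7 = 184.6
Current account = (-1533.2) + 330.9 + 1.2 + 184.6 = -1016.5
(Excluded from the current account — financial account: domestic pension funds' purchases of foreign equities 166.2, foreign purchases of equities on the domestic stock exchange 297.9, foreign purchases of domestic corporate bonds 648.7, purchases of foreign government bonds by domestic residents 430.0, acquisition of a foreign subsidiary by a resident firm (outward FDI) 462.9.)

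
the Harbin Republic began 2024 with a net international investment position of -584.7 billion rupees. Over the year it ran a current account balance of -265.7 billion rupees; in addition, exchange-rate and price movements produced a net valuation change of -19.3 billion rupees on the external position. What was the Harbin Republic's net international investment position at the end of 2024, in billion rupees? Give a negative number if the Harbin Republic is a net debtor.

-869.7

Change in NIIP = current account + net valuation change = -265.7 + (-19.3) = -285.0
End-of-year NIIP = -584.7 + (-285.0) = -869.7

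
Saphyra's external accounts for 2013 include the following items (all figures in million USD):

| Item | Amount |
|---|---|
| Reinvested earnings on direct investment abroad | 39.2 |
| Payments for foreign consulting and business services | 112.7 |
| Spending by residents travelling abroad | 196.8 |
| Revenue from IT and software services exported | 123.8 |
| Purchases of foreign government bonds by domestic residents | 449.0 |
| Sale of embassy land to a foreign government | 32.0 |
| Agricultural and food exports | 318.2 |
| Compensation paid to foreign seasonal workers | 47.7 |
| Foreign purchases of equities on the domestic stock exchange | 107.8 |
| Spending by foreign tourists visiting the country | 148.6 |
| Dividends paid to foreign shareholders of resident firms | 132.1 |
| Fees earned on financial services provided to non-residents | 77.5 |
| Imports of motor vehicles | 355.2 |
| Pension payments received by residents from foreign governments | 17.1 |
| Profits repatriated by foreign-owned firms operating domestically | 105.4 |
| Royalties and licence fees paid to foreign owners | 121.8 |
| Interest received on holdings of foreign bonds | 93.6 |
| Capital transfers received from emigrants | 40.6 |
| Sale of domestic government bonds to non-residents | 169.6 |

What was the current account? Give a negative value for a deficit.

Goods: -355.2 + 318.2 = -37.0
Services: 148.6 - 112.7 - 121.8 - 196.8 + 123.8 + 77.5 = -81.4
Primary income: -132.1 + 39.2 - 105.4 + 93.6 - 47.7 = -152.4
Secondary income: 17.1
Current account = (-37.0) + (-81.4) + (-152.4) + 17.1 = -253.7
(Excluded from the current account — financial account: purchases of foreign government bonds by domestic residents 449.0, foreign purchases of equities on the domestic stock exchange 107.8, sale of domestic government bonds to non-residents 169.6; capital account: sale of embassy land to a foreign government 32.0, capital transfers received from emigrants 40.6.)

-253.7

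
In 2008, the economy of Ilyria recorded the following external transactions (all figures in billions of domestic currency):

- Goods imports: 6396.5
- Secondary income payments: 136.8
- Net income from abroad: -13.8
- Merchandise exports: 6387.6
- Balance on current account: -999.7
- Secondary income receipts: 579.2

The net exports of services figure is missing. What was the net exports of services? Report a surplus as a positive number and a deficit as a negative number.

Current account = goods balance + services balance + net primary income + net secondary income
Sum of the known components = 419.7
Net exports of services = CA - (known components) = -999.7 - 419.7 = -1419.4

-1419.4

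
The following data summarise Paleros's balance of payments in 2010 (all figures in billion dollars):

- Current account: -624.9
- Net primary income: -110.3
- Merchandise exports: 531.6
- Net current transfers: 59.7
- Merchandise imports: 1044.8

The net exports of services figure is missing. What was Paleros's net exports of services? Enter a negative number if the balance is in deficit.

Current account = goods balance + services balance + net primary income + net secondary income
Sum of the known components = -563.8
Net exports of services = CA - (known components) = -624.9 - (-563.8) = -61.1

-61.1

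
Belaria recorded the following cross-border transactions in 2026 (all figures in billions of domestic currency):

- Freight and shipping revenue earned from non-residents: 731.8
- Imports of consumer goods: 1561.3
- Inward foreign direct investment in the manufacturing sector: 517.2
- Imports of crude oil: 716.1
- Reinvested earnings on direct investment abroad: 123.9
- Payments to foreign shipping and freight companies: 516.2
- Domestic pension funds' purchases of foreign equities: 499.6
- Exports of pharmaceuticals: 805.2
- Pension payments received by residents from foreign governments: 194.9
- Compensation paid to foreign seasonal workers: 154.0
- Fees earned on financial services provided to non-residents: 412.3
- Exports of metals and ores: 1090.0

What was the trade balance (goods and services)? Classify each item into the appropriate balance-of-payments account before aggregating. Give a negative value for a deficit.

Goods: -716.1 - 1561.3 + 1090.0 + 805.2 = -382.2
Services: 731.8 + 412.3 - 516.2 = 627.9
Trade balance = -382.2 + 627.9 = 245.7
(Excluded from the trade balance — financial account: inward foreign direct investment in the manufacturing sector 517.2, domestic pension funds' purchases of foreign equities 499.6; primary income: reinvested earnings on direct investment abroad 123.9, compensation paid to foreign seasonal workers 154.0; secondary income: pension payments received by residents from foreign governments 194.9.)

245.7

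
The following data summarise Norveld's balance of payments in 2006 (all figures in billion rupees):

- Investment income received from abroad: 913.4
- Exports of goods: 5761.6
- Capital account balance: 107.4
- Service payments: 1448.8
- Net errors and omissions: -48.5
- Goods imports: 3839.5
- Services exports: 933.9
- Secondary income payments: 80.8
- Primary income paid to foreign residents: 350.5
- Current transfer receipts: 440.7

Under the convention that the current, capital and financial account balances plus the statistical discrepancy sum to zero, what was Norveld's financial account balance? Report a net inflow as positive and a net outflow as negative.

Goods balance = 5761.6 - 3839.5 = 1922.1
Services balance = 933.9 - 1448.8 = -514.9
Trade balance (goods + services) = 1922.1 + (-514.9) = 1407.2
Net primary income = 913.4 - 350.5 = 562.9
Net secondary income = 440.7 - 80.8 = 359.9
Current account = 1407.2 + 562.9 + 359.9 = 2330.0
Financial account = -(2330.0 + 107.4 + (-48.5)) = -2388.9

-2388.9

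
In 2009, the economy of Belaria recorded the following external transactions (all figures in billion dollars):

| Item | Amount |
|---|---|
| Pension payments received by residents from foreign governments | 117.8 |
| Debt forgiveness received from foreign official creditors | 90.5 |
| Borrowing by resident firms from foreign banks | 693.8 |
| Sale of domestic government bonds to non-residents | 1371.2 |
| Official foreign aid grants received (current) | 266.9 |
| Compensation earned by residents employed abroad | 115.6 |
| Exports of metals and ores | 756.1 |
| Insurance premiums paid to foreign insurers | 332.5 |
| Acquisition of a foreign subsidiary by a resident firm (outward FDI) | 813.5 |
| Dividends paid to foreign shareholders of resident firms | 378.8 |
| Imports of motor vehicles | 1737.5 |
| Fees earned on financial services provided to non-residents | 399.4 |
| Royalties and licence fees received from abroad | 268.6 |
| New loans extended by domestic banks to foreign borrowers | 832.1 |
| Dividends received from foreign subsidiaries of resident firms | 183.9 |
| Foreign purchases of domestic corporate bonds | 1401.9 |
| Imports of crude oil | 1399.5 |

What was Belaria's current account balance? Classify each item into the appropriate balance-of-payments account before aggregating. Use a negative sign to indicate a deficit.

-1740.0

Goods: -1737.5 + 756.1 - 1399.5 = -2380.9
Services: 268.6 + 399.4 - 332.5 = 335.5
Primary income: -378.8 + 115.6 + 183.9 = -79.3
Secondary income: 266.9 + 117.8 = 384.7
Current account = (-2380.9) + 335.5 + (-79.3) + 384.7 = -1740.0
(Excluded from the current account — capital account: debt forgiveness received from foreign official creditors 90.5; financial account: borrowing by resident firms from foreign banks 693.8, sale of domestic government bonds to non-residents 1371.2, acquisition of a foreign subsidiary by a resident firm (outward FDI) 813.5, new loans extended by domestic banks to foreign borrowers 832.1, foreign purchases of domestic corporate bonds 1401.9.)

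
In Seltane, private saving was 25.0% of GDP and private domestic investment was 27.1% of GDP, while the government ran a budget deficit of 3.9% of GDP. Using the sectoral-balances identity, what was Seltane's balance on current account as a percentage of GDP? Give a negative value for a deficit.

By the sectoral-balances identity, CA = (S_private - I) + (T - G).
Private balance = 25.0 - 27.1 = -2.1
Government balance (T - G) = -3.9
CA = -2.1 + (-3.9) = -6.0

-6.0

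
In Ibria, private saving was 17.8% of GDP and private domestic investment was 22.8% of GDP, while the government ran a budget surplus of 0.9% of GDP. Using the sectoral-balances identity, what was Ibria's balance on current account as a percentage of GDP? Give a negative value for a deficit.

-4.1

By the sectoral-balances identity, CA = (S_private - I) + (T - G).
Private balance = 17.8 - 22.8 = -5.0
Government balance (T - G) = 0.9
CA = -5.0 + 0.9 = -4.1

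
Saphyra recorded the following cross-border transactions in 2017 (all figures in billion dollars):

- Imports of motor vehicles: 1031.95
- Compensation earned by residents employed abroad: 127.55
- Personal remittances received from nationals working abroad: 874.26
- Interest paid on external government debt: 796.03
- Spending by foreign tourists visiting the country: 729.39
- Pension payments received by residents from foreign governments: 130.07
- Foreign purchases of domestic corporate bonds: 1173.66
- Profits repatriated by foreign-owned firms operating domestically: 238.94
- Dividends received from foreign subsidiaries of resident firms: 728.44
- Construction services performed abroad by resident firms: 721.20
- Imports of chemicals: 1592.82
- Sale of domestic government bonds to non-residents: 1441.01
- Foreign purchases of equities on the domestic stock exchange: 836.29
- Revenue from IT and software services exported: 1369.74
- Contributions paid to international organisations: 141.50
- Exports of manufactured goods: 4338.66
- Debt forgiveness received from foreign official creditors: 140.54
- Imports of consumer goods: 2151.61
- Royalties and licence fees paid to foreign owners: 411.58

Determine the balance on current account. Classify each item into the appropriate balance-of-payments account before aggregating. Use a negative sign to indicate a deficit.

Goods: -2151.61 - 1031.95 - 1592.82 + 4338.66 = -437.72
Services: -411.58 + 729.39 + 1369.74 + 721.20 = 2408.75
Primary income: -796.03 + 127.55 - 238.94 + 728.44 = -178.98
Secondary income: 130.07 - 141.50 + 874.26 = 862.83
Current account = (-437.72) + 2408.75 + (-178.98) + 862.83 = 2654.88
(Excluded from the current account — financial account: foreign purchases of domestic corporate bonds 1173.66, sale of domestic government bonds to non-residents 1441.01, foreign purchases of equities on the domestic stock exchange 836.29; capital account: debt forgiveness received from foreign official creditors 140.54.)

2654.88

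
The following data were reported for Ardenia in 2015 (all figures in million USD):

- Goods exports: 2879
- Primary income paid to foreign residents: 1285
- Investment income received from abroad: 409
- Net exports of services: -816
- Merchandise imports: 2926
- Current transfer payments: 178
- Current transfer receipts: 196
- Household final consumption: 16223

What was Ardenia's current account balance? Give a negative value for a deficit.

Goods balance = 2879 - 2926 = -47
Services balance = -816
Trade balance (goods + services) = -47 + (-816) = -863
Net primary income = 409 - 1285 = -876
Net secondary income = 196 - 178 = 18
Current account = -863 + (-876) + 18 = -1721

-1721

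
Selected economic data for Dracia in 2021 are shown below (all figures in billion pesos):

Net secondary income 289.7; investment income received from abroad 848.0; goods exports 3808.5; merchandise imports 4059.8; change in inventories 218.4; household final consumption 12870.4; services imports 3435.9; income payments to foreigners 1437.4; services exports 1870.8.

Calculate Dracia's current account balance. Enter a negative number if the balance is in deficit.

Goods balance = 3808.5 - 4059.8 = -251.3
Services balance = 1870.8 - 3435.9 = -1565.1
Trade balance (goods + services) = -251.3 + (-1565.1) = -1816.4
Net primary income = 848.0 - 1437.4 = -589.4
Net secondary income = 289.7
Current account = -1816.4 + (-589.4) + 289.7 = -2116.1

-2116.1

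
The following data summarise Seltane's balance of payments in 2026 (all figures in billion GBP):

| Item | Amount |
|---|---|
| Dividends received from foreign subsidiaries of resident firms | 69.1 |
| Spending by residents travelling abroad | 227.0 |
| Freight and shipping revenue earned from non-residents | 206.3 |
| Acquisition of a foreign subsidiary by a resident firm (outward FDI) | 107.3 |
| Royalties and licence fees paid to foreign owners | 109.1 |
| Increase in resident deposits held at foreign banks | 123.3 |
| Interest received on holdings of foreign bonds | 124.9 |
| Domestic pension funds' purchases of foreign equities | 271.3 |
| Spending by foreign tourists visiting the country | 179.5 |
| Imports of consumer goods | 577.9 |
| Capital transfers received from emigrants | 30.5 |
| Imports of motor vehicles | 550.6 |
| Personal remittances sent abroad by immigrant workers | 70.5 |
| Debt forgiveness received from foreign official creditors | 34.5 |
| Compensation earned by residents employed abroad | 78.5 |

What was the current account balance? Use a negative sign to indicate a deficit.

Goods: -550.6 - 577.9 = -1128.5
Services: 179.5 - 227.0 - 109.1 + 206.3 = 49.7
Primary income: 78.5 + 124.9 + 69.1 = 272.5
Secondary income: -70.5
Current account = (-1128.5) + 49.7 + 272.5 + (-70.5) = -876.8
(Excluded from the current account — financial account: acquisition of a foreign subsidiary by a resident firm (outward FDI) 107.3, increase in resident deposits held at foreign banks 123.3, domestic pension funds' purchases of foreign equities 271.3; capital account: capital transfers received from emigrants 30.5, debt forgiveness received from foreign official creditors 34.5.)

-876.8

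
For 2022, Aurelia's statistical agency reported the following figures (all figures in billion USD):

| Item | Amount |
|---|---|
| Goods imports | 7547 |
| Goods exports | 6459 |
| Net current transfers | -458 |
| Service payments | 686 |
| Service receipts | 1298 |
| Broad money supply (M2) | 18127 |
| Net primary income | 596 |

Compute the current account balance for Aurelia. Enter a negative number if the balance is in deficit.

-338

Goods balance = 6459 - 7547 = -1088
Services balance = 1298 - 686 = 612
Trade balance (goods + services) = -1088 + 612 = -476
Net primary income = 596
Net secondary income = -458
Current account = -476 + 596 + (-458) = -338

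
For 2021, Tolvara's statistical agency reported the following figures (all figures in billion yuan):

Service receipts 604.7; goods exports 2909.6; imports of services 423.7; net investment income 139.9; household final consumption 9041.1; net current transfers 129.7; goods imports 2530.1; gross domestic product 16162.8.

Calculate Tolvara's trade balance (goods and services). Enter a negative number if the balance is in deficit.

Goods balance = 2909.6 - 2530.1 = 379.5
Services balance = 604.7 - 423.7 = 181.0
Trade balance (goods + services) = 379.5 + 181.0 = 560.5

560.5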